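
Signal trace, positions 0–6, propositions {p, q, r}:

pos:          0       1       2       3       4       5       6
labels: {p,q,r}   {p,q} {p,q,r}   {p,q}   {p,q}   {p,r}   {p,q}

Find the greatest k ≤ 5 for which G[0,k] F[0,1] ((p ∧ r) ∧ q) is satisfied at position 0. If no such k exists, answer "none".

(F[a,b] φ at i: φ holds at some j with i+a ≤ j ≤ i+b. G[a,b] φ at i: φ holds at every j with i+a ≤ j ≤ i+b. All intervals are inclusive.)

2

F[0,1] ((p ∧ r) ∧ q) must hold from j=0 onward; find where it first fails.
  j=0: holds
  j=1: holds
  j=2: holds
  j=3: fails
Holds on [0,2], so largest k = 2.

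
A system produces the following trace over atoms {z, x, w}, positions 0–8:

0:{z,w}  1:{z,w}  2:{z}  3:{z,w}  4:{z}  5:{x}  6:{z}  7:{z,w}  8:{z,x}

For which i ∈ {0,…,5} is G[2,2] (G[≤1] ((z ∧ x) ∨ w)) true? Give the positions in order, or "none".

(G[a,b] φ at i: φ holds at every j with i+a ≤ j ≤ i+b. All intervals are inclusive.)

5

Evaluate at each i in [0,5]:
  i=0: ✗ (fails at j=2)
  i=1: ✗ (fails at j=3)
  i=2: ✗ (fails at j=4)
  i=3: ✗ (fails at j=5)
  i=4: ✗ (fails at j=6)
  i=5: ✓ (all of [7,7])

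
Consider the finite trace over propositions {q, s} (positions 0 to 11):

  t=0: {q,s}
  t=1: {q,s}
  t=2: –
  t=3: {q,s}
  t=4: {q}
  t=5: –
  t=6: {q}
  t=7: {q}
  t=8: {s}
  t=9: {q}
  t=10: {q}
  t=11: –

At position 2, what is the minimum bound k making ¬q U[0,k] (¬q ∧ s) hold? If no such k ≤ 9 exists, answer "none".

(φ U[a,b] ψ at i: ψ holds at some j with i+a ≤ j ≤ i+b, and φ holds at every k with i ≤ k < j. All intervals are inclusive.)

none

Need earliest j ≥ 2 with (¬q ∧ s), and ¬q at every k in [2,j-1].
  j=2: rhs fails.
  j=3: rhs fails.
  j=4: rhs fails.
  j=5: rhs fails.
  j=6: rhs fails.
  j=7: rhs fails.
  j=8: rhs holds but lhs fails at k=3.
  j=9: rhs fails.
  j=10: rhs fails.
  j=11: rhs fails.
No witness within the range → none.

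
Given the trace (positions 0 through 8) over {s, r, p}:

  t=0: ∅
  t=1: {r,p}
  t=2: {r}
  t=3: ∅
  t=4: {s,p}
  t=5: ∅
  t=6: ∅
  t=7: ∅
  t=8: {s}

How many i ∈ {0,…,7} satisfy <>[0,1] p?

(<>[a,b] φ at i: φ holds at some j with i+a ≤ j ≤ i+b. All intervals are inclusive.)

Evaluate at each i in [0,7]:
  i=0: ✓ (witness j=1)
  i=1: ✓ (witness j=1)
  i=2: ✗ (none in [2,3])
  i=3: ✓ (witness j=4)
  i=4: ✓ (witness j=4)
  i=5: ✗ (none in [5,6])
  i=6: ✗ (none in [6,7])
  i=7: ✗ (none in [7,8])
Positions where it holds: {0, 1, 3, 4} → 4.

4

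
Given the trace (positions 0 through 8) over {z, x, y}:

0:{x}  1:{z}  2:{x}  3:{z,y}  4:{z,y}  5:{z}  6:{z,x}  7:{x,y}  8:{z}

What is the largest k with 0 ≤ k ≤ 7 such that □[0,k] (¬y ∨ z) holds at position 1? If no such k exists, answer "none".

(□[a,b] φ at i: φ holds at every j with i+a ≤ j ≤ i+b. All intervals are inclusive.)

(¬y ∨ z) must hold from j=1 onward; find where it first fails.
  j=1: holds
  j=2: holds
  j=3: holds
  j=4: holds
  j=5: holds
  j=6: holds
  j=7: fails
Holds on [1,6], so largest k = 5.

5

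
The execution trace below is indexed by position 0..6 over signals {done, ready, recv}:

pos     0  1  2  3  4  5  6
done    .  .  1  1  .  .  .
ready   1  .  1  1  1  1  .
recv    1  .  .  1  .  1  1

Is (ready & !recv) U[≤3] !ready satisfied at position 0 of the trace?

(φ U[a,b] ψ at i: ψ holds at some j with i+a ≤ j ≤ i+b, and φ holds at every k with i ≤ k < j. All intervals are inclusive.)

No

Need some j in [0,3] with !ready, and (ready & !recv) at every k in [0,j-1].
  j=0: !ready false.
  j=1: !ready holds, but (ready & !recv) fails at k=0 → not this j.
  j=2: !ready false.
  j=3: !ready false.
No j in the window works → until fails.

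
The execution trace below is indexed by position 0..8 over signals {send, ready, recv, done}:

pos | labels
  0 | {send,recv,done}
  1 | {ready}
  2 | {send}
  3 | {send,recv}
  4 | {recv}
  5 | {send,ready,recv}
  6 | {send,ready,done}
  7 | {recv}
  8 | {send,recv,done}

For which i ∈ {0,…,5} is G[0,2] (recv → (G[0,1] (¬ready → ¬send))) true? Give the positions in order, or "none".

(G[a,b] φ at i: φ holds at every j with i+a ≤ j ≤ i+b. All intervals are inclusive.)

4

Evaluate at each i in [0,5]:
  i=0: ✗ (fails at j=0)
  i=1: ✗ (fails at j=3)
  i=2: ✗ (fails at j=3)
  i=3: ✗ (fails at j=3)
  i=4: ✓ (all of [4,6])
  i=5: ✗ (fails at j=7)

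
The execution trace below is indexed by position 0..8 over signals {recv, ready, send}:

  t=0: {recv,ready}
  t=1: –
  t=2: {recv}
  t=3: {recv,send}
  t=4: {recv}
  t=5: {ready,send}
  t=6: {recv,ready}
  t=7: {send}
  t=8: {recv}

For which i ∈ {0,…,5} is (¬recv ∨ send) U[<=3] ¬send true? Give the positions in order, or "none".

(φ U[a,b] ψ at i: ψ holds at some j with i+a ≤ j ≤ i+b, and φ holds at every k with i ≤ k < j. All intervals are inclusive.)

Evaluate at each i in [0,5]:
  i=0: ✓ (rhs at j=0)
  i=1: ✓ (rhs at j=1)
  i=2: ✓ (rhs at j=2)
  i=3: ✓ (rhs at j=4; lhs holds on [3,3])
  i=4: ✓ (rhs at j=4)
  i=5: ✓ (rhs at j=6; lhs holds on [5,5])

0, 1, 2, 3, 4, 5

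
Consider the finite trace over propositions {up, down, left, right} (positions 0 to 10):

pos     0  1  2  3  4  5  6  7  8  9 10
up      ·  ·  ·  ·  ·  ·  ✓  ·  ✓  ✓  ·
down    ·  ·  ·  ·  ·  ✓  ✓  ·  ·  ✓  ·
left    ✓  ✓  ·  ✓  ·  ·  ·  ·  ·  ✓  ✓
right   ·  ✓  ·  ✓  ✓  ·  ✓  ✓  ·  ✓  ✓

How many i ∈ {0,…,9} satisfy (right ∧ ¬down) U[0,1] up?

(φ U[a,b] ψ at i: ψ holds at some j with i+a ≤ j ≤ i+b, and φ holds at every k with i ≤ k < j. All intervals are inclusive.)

4

Evaluate at each i in [0,9]:
  i=0: ✗ (no rhs in [0,1])
  i=1: ✗ (no rhs in [1,2])
  i=2: ✗ (no rhs in [2,3])
  i=3: ✗ (no rhs in [3,4])
  i=4: ✗ (no rhs in [4,5])
  i=5: ✗ (lhs fails at k=5 before rhs at j=6)
  i=6: ✓ (rhs at j=6)
  i=7: ✓ (rhs at j=8; lhs holds on [7,7])
  i=8: ✓ (rhs at j=8)
  i=9: ✓ (rhs at j=9)
Positions where it holds: {6, 7, 8, 9} → 4.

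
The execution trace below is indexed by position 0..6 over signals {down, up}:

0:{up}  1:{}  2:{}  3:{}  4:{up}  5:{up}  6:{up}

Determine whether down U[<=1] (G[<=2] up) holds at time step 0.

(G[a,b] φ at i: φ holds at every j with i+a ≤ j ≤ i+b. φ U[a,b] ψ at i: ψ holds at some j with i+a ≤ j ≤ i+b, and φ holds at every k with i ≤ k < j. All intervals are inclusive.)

Does not hold

Need some j in [0,1] with G[<=2] up, and down at every k in [0,j-1].
  j=0: G[<=2] up — fails at 1.
  j=1: G[<=2] up — fails at 1.
No j in the window works → until fails.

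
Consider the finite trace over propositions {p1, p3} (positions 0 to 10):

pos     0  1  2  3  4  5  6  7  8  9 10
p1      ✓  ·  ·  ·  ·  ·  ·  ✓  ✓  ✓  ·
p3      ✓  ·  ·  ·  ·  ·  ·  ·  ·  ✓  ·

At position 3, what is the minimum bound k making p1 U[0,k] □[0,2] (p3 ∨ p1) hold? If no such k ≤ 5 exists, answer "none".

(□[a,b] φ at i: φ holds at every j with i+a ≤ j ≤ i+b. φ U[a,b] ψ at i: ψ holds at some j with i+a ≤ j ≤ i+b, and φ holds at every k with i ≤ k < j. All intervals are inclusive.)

none

Need earliest j ≥ 3 with □[0,2] (p3 ∨ p1), and p1 at every k in [3,j-1].
  j=3: rhs fails.
  j=4: rhs fails.
  j=5: rhs fails.
  j=6: rhs fails.
  j=7: rhs holds but lhs fails at k=3.
  j=8: rhs fails.
No witness within the range → none.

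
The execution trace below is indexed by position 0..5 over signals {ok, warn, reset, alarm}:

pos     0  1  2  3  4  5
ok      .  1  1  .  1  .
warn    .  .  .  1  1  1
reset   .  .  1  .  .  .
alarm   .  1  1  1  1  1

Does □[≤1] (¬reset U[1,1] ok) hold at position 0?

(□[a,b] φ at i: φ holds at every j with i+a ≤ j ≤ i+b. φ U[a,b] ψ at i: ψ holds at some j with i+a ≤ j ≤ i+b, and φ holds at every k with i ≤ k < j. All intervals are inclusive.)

Check (¬reset U[1,1] ok) at every j in [0,1]:
  j=0: holds
  j=1: holds
All positions satisfy it → formula holds.

True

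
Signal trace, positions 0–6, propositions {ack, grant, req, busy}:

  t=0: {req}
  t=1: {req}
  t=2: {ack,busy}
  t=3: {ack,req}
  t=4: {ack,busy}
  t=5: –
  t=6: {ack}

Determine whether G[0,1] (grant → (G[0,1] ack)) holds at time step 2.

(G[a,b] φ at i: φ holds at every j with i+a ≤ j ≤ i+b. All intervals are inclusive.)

Check (grant → (G[0,1] ack)) at every j in [2,3]:
  j=2: antecedent false → ✓
  j=3: antecedent false → ✓
All positions satisfy it → formula holds.

True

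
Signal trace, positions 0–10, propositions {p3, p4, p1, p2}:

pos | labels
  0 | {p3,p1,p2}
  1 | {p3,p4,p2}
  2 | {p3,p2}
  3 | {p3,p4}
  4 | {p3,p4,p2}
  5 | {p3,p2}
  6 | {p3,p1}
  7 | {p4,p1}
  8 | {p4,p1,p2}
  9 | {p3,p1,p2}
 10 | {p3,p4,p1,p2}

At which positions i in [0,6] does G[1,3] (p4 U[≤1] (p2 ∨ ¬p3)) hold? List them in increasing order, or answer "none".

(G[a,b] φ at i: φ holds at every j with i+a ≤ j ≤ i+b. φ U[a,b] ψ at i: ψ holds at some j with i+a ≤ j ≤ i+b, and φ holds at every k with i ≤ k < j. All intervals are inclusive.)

0, 1, 2, 6

Evaluate at each i in [0,6]:
  i=0: ✓ (all of [1,3])
  i=1: ✓ (all of [2,4])
  i=2: ✓ (all of [3,5])
  i=3: ✗ (fails at j=6)
  i=4: ✗ (fails at j=6)
  i=5: ✗ (fails at j=6)
  i=6: ✓ (all of [7,9])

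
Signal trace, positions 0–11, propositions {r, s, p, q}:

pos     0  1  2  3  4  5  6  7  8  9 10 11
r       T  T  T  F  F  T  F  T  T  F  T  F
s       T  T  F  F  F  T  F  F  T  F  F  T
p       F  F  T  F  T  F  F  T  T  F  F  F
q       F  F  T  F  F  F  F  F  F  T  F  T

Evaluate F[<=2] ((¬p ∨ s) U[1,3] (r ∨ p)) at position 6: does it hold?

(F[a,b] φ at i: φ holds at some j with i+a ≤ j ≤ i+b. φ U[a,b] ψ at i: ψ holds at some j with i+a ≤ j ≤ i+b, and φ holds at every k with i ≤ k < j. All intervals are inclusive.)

Check ((¬p ∨ s) U[1,3] (r ∨ p)) at each j in [6,8]:
  j=6: holds
  j=7: fails
  j=8: holds
Found at j=6 → formula holds.

Holds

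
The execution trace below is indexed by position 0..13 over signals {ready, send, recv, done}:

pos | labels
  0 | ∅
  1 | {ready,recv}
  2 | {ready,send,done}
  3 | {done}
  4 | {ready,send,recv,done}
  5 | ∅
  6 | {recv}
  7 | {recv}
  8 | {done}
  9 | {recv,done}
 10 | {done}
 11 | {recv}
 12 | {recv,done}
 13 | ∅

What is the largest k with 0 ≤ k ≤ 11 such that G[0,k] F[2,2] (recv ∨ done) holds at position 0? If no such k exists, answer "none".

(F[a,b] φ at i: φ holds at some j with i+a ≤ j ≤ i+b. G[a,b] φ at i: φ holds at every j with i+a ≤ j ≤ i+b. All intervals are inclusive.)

F[2,2] (recv ∨ done) must hold from j=0 onward; find where it first fails.
  j=0: holds
  j=1: holds
  j=2: holds
  j=3: fails
Holds on [0,2], so largest k = 2.

2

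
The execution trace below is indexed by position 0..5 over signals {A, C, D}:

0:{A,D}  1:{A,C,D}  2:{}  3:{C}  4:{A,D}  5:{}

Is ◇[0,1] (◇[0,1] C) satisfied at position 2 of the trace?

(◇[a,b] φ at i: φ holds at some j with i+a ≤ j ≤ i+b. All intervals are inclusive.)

Holds

Check ◇[0,1] C at each j in [2,3]:
  j=2: holds (witness at 3)
  j=3: holds (witness at 3)
Found at j=2 → formula holds.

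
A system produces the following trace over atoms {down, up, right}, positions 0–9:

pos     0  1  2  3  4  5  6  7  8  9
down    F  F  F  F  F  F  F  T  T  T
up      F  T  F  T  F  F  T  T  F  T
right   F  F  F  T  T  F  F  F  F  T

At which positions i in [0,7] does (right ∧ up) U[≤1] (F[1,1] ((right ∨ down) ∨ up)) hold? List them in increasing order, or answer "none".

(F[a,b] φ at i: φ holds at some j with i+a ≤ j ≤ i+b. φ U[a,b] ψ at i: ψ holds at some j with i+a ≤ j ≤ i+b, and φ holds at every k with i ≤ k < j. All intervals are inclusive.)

Evaluate at each i in [0,7]:
  i=0: ✓ (rhs at j=0)
  i=1: ✗ (lhs fails at k=1 before rhs at j=2)
  i=2: ✓ (rhs at j=2)
  i=3: ✓ (rhs at j=3)
  i=4: ✗ (lhs fails at k=4 before rhs at j=5)
  i=5: ✓ (rhs at j=5)
  i=6: ✓ (rhs at j=6)
  i=7: ✓ (rhs at j=7)

0, 2, 3, 5, 6, 7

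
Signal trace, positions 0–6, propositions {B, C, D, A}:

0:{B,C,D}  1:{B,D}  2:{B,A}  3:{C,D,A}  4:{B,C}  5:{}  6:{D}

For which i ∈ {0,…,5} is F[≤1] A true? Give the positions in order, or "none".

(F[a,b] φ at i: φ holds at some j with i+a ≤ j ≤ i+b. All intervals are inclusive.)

Evaluate at each i in [0,5]:
  i=0: ✗ (none in [0,1])
  i=1: ✓ (witness j=2)
  i=2: ✓ (witness j=2)
  i=3: ✓ (witness j=3)
  i=4: ✗ (none in [4,5])
  i=5: ✗ (none in [5,6])

1, 2, 3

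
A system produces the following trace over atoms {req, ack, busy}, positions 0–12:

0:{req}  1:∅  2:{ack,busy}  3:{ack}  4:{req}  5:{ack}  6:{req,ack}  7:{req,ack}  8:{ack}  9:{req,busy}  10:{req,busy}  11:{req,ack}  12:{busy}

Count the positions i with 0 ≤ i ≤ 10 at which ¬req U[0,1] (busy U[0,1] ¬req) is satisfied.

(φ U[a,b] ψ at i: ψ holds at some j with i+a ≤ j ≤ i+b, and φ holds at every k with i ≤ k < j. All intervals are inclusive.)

Evaluate at each i in [0,10]:
  i=0: ✗ (lhs fails at k=0 before rhs at j=1)
  i=1: ✓ (rhs at j=1)
  i=2: ✓ (rhs at j=2)
  i=3: ✓ (rhs at j=3)
  i=4: ✗ (lhs fails at k=4 before rhs at j=5)
  i=5: ✓ (rhs at j=5)
  i=6: ✗ (no rhs in [6,7])
  i=7: ✗ (lhs fails at k=7 before rhs at j=8)
  i=8: ✓ (rhs at j=8)
  i=9: ✗ (no rhs in [9,10])
  i=10: ✗ (no rhs in [10,11])
Positions where it holds: {1, 2, 3, 5, 8} → 5.

5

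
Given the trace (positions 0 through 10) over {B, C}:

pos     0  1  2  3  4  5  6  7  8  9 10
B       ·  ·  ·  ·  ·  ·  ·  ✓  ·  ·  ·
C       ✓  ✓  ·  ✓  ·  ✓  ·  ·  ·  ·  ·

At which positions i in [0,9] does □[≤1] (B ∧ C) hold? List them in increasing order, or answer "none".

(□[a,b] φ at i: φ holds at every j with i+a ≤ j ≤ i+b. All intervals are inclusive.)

Evaluate at each i in [0,9]:
  i=0: ✗ (fails at j=0)
  i=1: ✗ (fails at j=1)
  i=2: ✗ (fails at j=2)
  i=3: ✗ (fails at j=3)
  i=4: ✗ (fails at j=4)
  i=5: ✗ (fails at j=5)
  i=6: ✗ (fails at j=6)
  i=7: ✗ (fails at j=7)
  i=8: ✗ (fails at j=8)
  i=9: ✗ (fails at j=9)

none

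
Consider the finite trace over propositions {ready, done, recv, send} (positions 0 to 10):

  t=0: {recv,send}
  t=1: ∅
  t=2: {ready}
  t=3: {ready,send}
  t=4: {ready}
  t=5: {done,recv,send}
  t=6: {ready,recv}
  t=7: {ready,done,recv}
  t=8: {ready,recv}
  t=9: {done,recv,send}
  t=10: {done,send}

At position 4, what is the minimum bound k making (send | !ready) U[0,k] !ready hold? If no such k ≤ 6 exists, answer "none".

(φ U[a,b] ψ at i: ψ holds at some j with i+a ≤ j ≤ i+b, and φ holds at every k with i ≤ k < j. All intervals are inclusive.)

none

Need earliest j ≥ 4 with !ready, and (send | !ready) at every k in [4,j-1].
  j=4: rhs fails.
  j=5: rhs holds but lhs fails at k=4.
  j=6: rhs fails.
  j=7: rhs fails.
  j=8: rhs fails.
  j=9: rhs holds but lhs fails at k=4.
  j=10: rhs holds but lhs fails at k=4.
No witness within the range → none.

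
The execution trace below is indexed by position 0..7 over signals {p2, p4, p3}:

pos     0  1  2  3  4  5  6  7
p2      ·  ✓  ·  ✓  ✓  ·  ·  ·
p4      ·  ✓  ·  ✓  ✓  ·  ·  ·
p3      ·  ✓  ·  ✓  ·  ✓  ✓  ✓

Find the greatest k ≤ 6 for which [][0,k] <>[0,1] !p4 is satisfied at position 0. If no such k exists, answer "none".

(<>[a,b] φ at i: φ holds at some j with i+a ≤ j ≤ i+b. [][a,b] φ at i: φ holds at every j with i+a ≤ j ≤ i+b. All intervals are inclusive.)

2

<>[0,1] !p4 must hold from j=0 onward; find where it first fails.
  j=0: holds
  j=1: holds
  j=2: holds
  j=3: fails
Holds on [0,2], so largest k = 2.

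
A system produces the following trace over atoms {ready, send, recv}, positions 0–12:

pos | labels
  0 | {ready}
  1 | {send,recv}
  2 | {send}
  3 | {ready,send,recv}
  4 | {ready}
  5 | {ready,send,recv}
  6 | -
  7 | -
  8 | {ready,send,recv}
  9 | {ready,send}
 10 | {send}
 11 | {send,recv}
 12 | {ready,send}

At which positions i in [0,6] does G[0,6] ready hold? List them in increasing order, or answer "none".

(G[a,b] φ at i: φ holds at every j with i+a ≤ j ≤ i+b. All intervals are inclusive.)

none

Evaluate at each i in [0,6]:
  i=0: ✗ (fails at j=1)
  i=1: ✗ (fails at j=1)
  i=2: ✗ (fails at j=2)
  i=3: ✗ (fails at j=6)
  i=4: ✗ (fails at j=6)
  i=5: ✗ (fails at j=6)
  i=6: ✗ (fails at j=6)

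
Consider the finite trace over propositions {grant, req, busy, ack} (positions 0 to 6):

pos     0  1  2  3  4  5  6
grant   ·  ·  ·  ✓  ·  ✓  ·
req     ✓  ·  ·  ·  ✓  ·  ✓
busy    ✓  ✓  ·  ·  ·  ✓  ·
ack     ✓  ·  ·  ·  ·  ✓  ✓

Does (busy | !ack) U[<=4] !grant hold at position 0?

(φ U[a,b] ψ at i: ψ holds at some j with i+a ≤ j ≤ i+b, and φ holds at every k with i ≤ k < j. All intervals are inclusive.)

Need some j in [0,4] with !grant, and (busy | !ack) at every k in [0,j-1].
  j=0: !grant holds; no prefix to check → satisfied.

True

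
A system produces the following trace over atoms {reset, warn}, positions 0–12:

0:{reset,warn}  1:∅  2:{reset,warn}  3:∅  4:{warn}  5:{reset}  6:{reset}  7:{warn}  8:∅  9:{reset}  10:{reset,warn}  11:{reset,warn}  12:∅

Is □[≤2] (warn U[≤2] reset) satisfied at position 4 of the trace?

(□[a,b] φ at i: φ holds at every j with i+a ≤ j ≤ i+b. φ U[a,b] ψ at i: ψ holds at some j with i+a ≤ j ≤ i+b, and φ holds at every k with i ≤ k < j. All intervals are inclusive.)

Holds

Check (warn U[≤2] reset) at every j in [4,6]:
  j=4: holds
  j=5: holds
  j=6: holds
All positions satisfy it → formula holds.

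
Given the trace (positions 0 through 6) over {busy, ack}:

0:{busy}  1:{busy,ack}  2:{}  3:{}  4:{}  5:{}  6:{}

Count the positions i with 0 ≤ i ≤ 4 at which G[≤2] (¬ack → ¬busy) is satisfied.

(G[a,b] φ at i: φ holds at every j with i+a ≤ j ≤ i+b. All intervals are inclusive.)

4

Evaluate at each i in [0,4]:
  i=0: ✗ (fails at j=0)
  i=1: ✓ (all of [1,3])
  i=2: ✓ (all of [2,4])
  i=3: ✓ (all of [3,5])
  i=4: ✓ (all of [4,6])
Positions where it holds: {1, 2, 3, 4} → 4.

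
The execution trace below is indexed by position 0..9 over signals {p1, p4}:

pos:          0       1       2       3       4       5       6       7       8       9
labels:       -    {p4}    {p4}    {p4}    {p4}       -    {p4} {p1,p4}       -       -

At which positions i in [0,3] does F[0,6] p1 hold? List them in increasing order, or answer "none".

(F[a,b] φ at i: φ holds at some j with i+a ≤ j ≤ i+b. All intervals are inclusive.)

1, 2, 3

Evaluate at each i in [0,3]:
  i=0: ✗ (none in [0,6])
  i=1: ✓ (witness j=7)
  i=2: ✓ (witness j=7)
  i=3: ✓ (witness j=7)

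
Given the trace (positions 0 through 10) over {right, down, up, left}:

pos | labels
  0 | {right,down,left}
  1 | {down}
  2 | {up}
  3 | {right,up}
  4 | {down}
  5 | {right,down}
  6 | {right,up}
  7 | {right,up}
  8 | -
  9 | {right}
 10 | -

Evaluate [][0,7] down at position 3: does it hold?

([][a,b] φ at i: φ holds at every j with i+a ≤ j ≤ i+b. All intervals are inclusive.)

Does not hold

Check down at every j in [3,10]:
  j=3: false
  j=4: true
  j=5: true
  j=6: false
  j=7: false
  j=8: false
  j=9: false
  j=10: false
Fails at j=3 → formula fails.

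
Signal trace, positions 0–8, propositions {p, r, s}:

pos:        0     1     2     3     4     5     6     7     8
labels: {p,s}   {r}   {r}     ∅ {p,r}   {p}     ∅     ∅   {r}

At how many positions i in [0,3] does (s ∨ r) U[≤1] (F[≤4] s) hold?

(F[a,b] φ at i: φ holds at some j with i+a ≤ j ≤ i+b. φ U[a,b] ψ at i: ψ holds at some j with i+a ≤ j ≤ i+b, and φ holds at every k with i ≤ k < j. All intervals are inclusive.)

1

Evaluate at each i in [0,3]:
  i=0: ✓ (rhs at j=0)
  i=1: ✗ (no rhs in [1,2])
  i=2: ✗ (no rhs in [2,3])
  i=3: ✗ (no rhs in [3,4])
Positions where it holds: {0} → 1.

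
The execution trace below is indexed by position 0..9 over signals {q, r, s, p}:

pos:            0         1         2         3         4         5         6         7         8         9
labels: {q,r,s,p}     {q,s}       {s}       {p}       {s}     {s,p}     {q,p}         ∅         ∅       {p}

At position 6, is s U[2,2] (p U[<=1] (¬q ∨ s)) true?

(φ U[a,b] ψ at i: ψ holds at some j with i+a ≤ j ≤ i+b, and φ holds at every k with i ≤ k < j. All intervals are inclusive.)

Need some j in [8,8] with (p U[<=1] (¬q ∨ s)), and s at every k in [6,j-1].
  j=8: (p U[<=1] (¬q ∨ s)) holds, but s fails at k=6 → not this j.
No j in the window works → until fails.

No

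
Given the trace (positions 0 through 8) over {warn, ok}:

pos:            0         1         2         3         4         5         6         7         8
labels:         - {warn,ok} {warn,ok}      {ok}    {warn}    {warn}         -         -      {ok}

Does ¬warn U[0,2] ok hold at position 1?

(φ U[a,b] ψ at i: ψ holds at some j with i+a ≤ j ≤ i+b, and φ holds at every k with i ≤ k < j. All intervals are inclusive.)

Need some j in [1,3] with ok, and ¬warn at every k in [1,j-1].
  j=1: ok holds; no prefix to check → satisfied.

True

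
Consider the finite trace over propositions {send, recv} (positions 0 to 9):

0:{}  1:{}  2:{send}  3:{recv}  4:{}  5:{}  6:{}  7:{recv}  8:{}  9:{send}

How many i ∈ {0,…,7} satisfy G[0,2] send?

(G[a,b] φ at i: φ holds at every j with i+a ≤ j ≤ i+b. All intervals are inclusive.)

Evaluate at each i in [0,7]:
  i=0: ✗ (fails at j=0)
  i=1: ✗ (fails at j=1)
  i=2: ✗ (fails at j=3)
  i=3: ✗ (fails at j=3)
  i=4: ✗ (fails at j=4)
  i=5: ✗ (fails at j=5)
  i=6: ✗ (fails at j=6)
  i=7: ✗ (fails at j=7)
Positions where it holds: {} → 0.

0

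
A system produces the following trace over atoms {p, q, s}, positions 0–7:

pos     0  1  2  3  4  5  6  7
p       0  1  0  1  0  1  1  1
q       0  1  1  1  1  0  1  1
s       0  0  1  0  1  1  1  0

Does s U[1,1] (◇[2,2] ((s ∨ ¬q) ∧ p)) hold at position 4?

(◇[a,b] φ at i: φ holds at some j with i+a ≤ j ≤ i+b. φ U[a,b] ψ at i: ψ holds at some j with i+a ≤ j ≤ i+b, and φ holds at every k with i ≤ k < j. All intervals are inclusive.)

Need some j in [5,5] with ◇[2,2] ((s ∨ ¬q) ∧ p), and s at every k in [4,j-1].
  j=5: ◇[2,2] ((s ∨ ¬q) ∧ p) — fails (none in [7,7]).
No j in the window works → until fails.

No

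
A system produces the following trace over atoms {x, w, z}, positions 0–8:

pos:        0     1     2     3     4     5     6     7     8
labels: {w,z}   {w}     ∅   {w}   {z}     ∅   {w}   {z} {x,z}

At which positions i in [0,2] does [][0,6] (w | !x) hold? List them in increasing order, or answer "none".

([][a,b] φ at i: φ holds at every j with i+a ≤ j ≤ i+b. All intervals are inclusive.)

Evaluate at each i in [0,2]:
  i=0: ✓ (all of [0,6])
  i=1: ✓ (all of [1,7])
  i=2: ✗ (fails at j=8)

0, 1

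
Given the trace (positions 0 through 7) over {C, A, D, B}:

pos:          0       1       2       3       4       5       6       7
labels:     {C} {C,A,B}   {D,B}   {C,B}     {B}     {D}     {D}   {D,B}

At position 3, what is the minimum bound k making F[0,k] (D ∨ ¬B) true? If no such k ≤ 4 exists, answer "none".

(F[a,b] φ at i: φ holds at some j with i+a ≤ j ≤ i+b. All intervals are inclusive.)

Scan j = 3,4,… for (D ∨ ¬B):
  j=3: fails
  j=4: fails
  j=5: holds
First hit at j=5, so smallest k = 5-3 = 2.

2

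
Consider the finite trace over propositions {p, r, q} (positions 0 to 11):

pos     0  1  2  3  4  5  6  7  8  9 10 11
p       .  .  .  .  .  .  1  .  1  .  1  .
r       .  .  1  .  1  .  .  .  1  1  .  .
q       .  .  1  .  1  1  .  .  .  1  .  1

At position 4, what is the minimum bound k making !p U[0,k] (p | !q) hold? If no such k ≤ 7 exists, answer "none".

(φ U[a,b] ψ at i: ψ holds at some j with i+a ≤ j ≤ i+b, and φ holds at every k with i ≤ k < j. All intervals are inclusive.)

Need earliest j ≥ 4 with (p | !q), and !p at every k in [4,j-1].
  j=4: rhs fails.
  j=5: rhs fails.
  j=6: rhs holds; lhs holds on [4,5]. k = 2.

2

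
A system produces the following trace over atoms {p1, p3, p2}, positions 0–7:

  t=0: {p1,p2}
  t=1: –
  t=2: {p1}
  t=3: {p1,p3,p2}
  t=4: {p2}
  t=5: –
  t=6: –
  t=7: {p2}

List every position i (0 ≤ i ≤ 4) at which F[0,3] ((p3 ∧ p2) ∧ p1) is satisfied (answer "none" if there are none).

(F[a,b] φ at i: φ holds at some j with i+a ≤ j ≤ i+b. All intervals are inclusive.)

0, 1, 2, 3

Evaluate at each i in [0,4]:
  i=0: ✓ (witness j=3)
  i=1: ✓ (witness j=3)
  i=2: ✓ (witness j=3)
  i=3: ✓ (witness j=3)
  i=4: ✗ (none in [4,7])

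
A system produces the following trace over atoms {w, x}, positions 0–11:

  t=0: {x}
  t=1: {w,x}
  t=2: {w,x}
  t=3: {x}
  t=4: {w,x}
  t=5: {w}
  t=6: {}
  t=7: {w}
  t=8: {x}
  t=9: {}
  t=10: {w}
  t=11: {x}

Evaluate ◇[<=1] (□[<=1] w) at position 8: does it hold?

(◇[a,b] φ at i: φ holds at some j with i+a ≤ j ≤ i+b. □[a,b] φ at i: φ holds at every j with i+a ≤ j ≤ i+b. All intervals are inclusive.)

False

Check □[<=1] w at each j in [8,9]:
  j=8: fails at 8
  j=9: fails at 9
No position in the window satisfies it → formula fails.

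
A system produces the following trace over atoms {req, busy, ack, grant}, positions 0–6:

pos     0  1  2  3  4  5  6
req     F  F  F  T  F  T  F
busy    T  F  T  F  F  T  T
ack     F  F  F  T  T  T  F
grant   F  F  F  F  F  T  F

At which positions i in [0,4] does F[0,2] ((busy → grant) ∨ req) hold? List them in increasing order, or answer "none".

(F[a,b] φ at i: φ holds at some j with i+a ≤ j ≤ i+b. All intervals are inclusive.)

Evaluate at each i in [0,4]:
  i=0: ✓ (witness j=1)
  i=1: ✓ (witness j=1)
  i=2: ✓ (witness j=3)
  i=3: ✓ (witness j=3)
  i=4: ✓ (witness j=4)

0, 1, 2, 3, 4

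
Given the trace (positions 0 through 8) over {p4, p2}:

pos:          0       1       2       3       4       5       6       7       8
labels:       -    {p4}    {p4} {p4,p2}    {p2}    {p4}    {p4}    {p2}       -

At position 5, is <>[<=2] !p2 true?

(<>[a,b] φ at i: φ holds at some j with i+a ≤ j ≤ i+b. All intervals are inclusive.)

Check !p2 at each j in [5,7]:
  j=5: true
  j=6: true
  j=7: false
Found at j=5 → formula holds.

Yes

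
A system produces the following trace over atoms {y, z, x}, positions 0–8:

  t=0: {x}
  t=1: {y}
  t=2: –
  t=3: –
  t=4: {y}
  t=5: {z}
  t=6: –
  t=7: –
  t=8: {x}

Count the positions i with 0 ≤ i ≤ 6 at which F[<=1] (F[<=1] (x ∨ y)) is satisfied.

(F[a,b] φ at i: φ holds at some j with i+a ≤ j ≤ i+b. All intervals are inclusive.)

6

Evaluate at each i in [0,6]:
  i=0: ✓ (witness j=0)
  i=1: ✓ (witness j=1)
  i=2: ✓ (witness j=3)
  i=3: ✓ (witness j=3)
  i=4: ✓ (witness j=4)
  i=5: ✗ (none in [5,6])
  i=6: ✓ (witness j=7)
Positions where it holds: {0, 1, 2, 3, 4, 6} → 6.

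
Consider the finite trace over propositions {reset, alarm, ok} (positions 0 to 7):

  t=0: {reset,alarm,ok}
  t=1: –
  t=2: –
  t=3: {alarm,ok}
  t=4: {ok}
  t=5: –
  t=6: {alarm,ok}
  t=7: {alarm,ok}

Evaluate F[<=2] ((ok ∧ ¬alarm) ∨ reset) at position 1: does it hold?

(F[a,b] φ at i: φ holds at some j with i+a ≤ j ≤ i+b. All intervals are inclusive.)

No

Check ((ok ∧ ¬alarm) ∨ reset) at each j in [1,3]:
  j=1: false
  j=2: false
  j=3: false
No position in the window satisfies it → formula fails.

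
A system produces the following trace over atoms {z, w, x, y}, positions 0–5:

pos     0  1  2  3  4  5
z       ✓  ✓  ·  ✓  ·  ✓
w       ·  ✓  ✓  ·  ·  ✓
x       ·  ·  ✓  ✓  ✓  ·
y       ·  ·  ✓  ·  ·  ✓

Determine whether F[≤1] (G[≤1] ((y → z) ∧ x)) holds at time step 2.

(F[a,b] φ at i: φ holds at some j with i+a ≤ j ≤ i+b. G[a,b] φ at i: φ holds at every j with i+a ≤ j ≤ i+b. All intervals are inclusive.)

Check G[≤1] ((y → z) ∧ x) at each j in [2,3]:
  j=2: fails at 2
  j=3: holds on [3,4]
Found at j=3 → formula holds.

Holds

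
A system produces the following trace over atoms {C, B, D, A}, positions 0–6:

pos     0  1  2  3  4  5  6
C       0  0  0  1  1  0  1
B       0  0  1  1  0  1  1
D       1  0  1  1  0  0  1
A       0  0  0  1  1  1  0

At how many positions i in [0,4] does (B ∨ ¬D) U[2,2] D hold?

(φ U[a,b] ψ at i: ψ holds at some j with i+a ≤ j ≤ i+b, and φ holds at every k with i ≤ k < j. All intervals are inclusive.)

Evaluate at each i in [0,4]:
  i=0: ✗ (lhs fails at k=0 before rhs at j=2)
  i=1: ✓ (rhs at j=3; lhs holds on [1,2])
  i=2: ✗ (no rhs in [4,4])
  i=3: ✗ (no rhs in [5,5])
  i=4: ✓ (rhs at j=6; lhs holds on [4,5])
Positions where it holds: {1, 4} → 2.

2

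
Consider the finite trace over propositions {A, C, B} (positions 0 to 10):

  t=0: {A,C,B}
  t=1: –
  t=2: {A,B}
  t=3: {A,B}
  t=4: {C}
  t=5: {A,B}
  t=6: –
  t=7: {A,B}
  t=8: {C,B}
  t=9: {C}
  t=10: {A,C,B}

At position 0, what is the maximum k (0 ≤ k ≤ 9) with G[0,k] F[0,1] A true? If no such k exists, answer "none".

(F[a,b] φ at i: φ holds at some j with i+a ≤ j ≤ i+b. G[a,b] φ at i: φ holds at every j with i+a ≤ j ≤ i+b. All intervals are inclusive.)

7

F[0,1] A must hold from j=0 onward; find where it first fails.
  j=0: holds
  j=1: holds
  j=2: holds
  j=3: holds
  j=4: holds
  j=5: holds
  j=6: holds
  j=7: holds
  j=8: fails
Holds on [0,7], so largest k = 7.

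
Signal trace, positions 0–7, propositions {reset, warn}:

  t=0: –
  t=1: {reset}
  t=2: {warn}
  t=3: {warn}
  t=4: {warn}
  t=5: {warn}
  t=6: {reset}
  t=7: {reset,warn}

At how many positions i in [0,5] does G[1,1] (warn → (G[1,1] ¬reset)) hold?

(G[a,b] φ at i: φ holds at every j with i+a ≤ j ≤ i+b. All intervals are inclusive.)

5

Evaluate at each i in [0,5]:
  i=0: ✓ (all of [1,1])
  i=1: ✓ (all of [2,2])
  i=2: ✓ (all of [3,3])
  i=3: ✓ (all of [4,4])
  i=4: ✗ (fails at j=5)
  i=5: ✓ (all of [6,6])
Positions where it holds: {0, 1, 2, 3, 5} → 5.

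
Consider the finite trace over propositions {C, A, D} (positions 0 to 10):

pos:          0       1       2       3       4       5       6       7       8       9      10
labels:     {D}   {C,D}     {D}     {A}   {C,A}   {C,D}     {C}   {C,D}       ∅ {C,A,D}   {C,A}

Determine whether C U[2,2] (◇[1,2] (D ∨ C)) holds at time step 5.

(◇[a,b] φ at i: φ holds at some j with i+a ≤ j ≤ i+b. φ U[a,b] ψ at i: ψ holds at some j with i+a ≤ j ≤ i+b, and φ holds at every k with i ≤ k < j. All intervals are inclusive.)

Need some j in [7,7] with ◇[1,2] (D ∨ C), and C at every k in [5,j-1].
  j=7: ◇[1,2] (D ∨ C) holds; C holds at every k in [5,6] → satisfied.

Yes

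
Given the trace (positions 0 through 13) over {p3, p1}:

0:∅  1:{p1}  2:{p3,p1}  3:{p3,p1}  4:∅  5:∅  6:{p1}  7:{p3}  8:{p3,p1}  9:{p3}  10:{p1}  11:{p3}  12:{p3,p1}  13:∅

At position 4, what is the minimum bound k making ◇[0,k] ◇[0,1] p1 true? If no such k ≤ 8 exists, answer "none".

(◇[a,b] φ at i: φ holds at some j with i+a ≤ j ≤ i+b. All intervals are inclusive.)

1

Scan j = 4,5,… for ◇[0,1] p1:
  j=4: fails
  j=5: holds
First hit at j=5, so smallest k = 5-4 = 1.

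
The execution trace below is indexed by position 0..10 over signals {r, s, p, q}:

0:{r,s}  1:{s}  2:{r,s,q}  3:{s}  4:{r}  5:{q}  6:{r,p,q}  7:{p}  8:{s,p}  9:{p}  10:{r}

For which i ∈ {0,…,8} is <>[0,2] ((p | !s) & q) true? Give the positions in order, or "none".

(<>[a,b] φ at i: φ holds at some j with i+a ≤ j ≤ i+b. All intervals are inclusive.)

3, 4, 5, 6

Evaluate at each i in [0,8]:
  i=0: ✗ (none in [0,2])
  i=1: ✗ (none in [1,3])
  i=2: ✗ (none in [2,4])
  i=3: ✓ (witness j=5)
  i=4: ✓ (witness j=5)
  i=5: ✓ (witness j=5)
  i=6: ✓ (witness j=6)
  i=7: ✗ (none in [7,9])
  i=8: ✗ (none in [8,10])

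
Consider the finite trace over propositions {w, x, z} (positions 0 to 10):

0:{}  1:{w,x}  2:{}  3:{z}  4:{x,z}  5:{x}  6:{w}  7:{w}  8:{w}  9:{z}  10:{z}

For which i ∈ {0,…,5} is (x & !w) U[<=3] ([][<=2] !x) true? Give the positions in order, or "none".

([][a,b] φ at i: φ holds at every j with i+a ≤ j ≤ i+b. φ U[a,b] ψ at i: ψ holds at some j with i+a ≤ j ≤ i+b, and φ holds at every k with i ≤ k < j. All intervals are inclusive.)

4, 5

Evaluate at each i in [0,5]:
  i=0: ✗ (no rhs in [0,3])
  i=1: ✗ (no rhs in [1,4])
  i=2: ✗ (no rhs in [2,5])
  i=3: ✗ (lhs fails at k=3 before rhs at j=6)
  i=4: ✓ (rhs at j=6; lhs holds on [4,5])
  i=5: ✓ (rhs at j=6; lhs holds on [5,5])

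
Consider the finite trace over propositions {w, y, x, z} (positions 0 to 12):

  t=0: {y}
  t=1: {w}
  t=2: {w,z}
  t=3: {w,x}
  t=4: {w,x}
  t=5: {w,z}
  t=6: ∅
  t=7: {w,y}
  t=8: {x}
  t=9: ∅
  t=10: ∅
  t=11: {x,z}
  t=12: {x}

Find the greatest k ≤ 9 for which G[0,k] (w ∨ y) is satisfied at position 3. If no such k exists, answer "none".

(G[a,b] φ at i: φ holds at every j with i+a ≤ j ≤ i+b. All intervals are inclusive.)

2

(w ∨ y) must hold from j=3 onward; find where it first fails.
  j=3: holds
  j=4: holds
  j=5: holds
  j=6: fails
Holds on [3,5], so largest k = 2.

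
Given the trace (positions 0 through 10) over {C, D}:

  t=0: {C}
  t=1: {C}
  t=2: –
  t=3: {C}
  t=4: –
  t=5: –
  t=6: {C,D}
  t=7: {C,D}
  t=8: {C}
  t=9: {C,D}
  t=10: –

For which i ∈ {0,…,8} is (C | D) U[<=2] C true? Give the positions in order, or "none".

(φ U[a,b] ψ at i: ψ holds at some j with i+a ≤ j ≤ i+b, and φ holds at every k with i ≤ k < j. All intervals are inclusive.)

Evaluate at each i in [0,8]:
  i=0: ✓ (rhs at j=0)
  i=1: ✓ (rhs at j=1)
  i=2: ✗ (lhs fails at k=2 before rhs at j=3)
  i=3: ✓ (rhs at j=3)
  i=4: ✗ (lhs fails at k=4 before rhs at j=6)
  i=5: ✗ (lhs fails at k=5 before rhs at j=6)
  i=6: ✓ (rhs at j=6)
  i=7: ✓ (rhs at j=7)
  i=8: ✓ (rhs at j=8)

0, 1, 3, 6, 7, 8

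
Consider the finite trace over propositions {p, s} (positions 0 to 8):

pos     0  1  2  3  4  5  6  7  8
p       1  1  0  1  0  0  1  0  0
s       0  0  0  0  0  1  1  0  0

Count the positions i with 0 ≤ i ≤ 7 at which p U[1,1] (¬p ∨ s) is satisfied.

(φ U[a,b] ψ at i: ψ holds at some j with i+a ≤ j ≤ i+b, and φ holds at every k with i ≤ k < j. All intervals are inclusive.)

Evaluate at each i in [0,7]:
  i=0: ✗ (no rhs in [1,1])
  i=1: ✓ (rhs at j=2; lhs holds on [1,1])
  i=2: ✗ (no rhs in [3,3])
  i=3: ✓ (rhs at j=4; lhs holds on [3,3])
  i=4: ✗ (lhs fails at k=4 before rhs at j=5)
  i=5: ✗ (lhs fails at k=5 before rhs at j=6)
  i=6: ✓ (rhs at j=7; lhs holds on [6,6])
  i=7: ✗ (lhs fails at k=7 before rhs at j=8)
Positions where it holds: {1, 3, 6} → 3.

3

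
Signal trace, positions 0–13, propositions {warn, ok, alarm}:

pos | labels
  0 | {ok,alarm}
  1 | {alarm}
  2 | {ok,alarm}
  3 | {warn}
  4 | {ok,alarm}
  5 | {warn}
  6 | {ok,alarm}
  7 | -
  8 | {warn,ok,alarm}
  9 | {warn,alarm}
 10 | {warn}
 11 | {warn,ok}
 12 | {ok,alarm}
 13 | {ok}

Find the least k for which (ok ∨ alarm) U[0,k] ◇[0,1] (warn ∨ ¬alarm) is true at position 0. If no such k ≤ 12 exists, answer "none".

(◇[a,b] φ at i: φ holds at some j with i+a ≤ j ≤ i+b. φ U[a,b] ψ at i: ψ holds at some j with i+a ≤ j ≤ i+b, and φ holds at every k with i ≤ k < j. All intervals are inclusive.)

Need earliest j ≥ 0 with ◇[0,1] (warn ∨ ¬alarm), and (ok ∨ alarm) at every k in [0,j-1].
  j=0: rhs fails.
  j=1: rhs fails.
  j=2: rhs holds; lhs holds on [0,1]. k = 2.

2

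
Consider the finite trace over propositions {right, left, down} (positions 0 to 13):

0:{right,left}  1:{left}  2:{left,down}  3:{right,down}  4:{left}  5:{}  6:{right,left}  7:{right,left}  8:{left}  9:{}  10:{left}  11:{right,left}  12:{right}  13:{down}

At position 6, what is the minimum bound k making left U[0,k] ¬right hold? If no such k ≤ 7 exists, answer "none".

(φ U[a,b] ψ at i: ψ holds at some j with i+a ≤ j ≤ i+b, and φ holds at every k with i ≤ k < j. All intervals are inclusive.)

Need earliest j ≥ 6 with ¬right, and left at every k in [6,j-1].
  j=6: rhs fails.
  j=7: rhs fails.
  j=8: rhs holds; lhs holds on [6,7]. k = 2.

2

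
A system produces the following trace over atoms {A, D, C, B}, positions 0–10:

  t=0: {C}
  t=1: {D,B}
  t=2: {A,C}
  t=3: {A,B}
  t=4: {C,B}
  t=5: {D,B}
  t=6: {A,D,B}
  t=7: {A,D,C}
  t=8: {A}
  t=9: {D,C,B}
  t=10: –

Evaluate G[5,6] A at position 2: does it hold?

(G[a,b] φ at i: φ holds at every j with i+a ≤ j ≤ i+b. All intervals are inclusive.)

True

Check A at every j in [7,8]:
  j=7: true
  j=8: true
All positions satisfy it → formula holds.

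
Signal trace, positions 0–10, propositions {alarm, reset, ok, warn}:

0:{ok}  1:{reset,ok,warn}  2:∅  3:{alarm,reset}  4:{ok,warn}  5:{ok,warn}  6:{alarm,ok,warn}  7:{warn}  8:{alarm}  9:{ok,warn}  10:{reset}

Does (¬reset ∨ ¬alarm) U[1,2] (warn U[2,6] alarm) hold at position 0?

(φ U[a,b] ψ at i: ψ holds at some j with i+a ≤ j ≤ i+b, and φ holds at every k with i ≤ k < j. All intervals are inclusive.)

No

Need some j in [1,2] with (warn U[2,6] alarm), and (¬reset ∨ ¬alarm) at every k in [0,j-1].
  j=1: (warn U[2,6] alarm) — fails.
  j=2: (warn U[2,6] alarm) — fails.
No j in the window works → until fails.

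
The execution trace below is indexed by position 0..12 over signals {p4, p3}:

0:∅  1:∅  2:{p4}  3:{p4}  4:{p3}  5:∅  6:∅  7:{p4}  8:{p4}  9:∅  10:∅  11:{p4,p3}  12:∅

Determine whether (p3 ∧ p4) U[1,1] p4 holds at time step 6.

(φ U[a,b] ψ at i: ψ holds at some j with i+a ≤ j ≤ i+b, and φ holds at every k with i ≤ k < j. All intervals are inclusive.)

Need some j in [7,7] with p4, and (p3 ∧ p4) at every k in [6,j-1].
  j=7: p4 holds, but (p3 ∧ p4) fails at k=6 → not this j.
No j in the window works → until fails.

Does not hold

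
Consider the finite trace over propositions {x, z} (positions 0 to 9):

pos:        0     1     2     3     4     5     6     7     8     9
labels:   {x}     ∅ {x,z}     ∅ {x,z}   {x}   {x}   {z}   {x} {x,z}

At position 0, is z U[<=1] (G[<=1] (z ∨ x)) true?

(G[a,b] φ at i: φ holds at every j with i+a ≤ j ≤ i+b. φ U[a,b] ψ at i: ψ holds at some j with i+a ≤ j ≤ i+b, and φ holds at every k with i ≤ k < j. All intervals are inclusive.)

False

Need some j in [0,1] with G[<=1] (z ∨ x), and z at every k in [0,j-1].
  j=0: G[<=1] (z ∨ x) — fails at 1.
  j=1: G[<=1] (z ∨ x) — fails at 1.
No j in the window works → until fails.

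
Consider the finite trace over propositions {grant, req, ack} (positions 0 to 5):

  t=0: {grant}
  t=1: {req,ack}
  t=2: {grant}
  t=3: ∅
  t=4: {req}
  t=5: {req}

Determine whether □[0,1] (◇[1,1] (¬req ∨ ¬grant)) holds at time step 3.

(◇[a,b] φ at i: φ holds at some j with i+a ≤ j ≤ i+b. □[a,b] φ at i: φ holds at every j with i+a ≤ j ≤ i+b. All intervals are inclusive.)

Check ◇[1,1] (¬req ∨ ¬grant) at every j in [3,4]:
  j=3: holds (witness at 4)
  j=4: holds (witness at 5)
All positions satisfy it → formula holds.

Holds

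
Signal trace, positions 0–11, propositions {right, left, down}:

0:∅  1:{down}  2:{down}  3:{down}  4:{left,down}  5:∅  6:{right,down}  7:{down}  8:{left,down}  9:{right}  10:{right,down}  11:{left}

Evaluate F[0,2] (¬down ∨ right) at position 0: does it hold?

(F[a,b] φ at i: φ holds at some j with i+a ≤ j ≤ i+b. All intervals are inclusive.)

Holds

Check (¬down ∨ right) at each j in [0,2]:
  j=0: true
  j=1: false
  j=2: false
Found at j=0 → formula holds.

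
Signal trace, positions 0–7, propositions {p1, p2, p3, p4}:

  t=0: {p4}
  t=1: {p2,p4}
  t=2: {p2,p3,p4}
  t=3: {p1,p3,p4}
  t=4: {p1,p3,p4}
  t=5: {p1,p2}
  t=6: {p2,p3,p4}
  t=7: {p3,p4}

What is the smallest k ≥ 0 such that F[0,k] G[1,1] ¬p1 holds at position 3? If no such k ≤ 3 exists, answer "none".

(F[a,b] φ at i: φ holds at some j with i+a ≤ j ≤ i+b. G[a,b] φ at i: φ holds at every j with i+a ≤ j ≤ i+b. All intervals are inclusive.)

Scan j = 3,4,… for G[1,1] ¬p1:
  j=3: fails
  j=4: fails
  j=5: holds
First hit at j=5, so smallest k = 5-3 = 2.

2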